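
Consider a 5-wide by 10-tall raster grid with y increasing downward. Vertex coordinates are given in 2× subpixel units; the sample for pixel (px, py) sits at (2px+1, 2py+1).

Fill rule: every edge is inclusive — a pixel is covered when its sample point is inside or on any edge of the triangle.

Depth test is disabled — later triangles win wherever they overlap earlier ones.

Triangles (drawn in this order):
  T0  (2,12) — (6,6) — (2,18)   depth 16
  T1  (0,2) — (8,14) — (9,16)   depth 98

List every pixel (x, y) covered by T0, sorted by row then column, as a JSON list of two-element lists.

T0:
  2·area = 24
  edge (2, 12)→(6, 6): d=(4,-6) inclusive
  edge (6, 6)→(2, 18): d=(-4,12) inclusive
  edge (2, 18)→(2, 12): d=(0,-6) inclusive
    (3,1)@(7, 3): e=[-6,0,30] → ·  [on edge]
    (2,4)@(5, 9): e=[6,0,18] → █  [on edge]
    (3,4)@(7, 9): e=[18,-24,30] → ·
    (1,5)@(3, 11): e=[2,16,6] → █
    (2,5)@(5, 11): e=[14,-8,18] → ·
    (1,6)@(3, 13): e=[10,8,6] → █
    (2,6)@(5, 13): e=[22,-16,18] → ·
    (1,7)@(3, 15): e=[18,0,6] → █  [on edge]
    (2,7)@(5, 15): e=[30,-24,18] → ·
    (1,8)@(3, 17): e=[26,-8,6] → ·
  covered (4 px):
    · · · · ·
    · · · · ·
    · · · · ·
    · · · · ·
    · · █ · ·
    · █ · · ·
    · █ · · ·
    · █ · · ·
    · · · · ·
    · · · · ·
T1:
  2·area = 4
  edge (0, 2)→(8, 14): d=(8,12) inclusive
  edge (8, 14)→(9, 16): d=(1,2) inclusive
  edge (9, 16)→(0, 2): d=(-9,-14) inclusive
  covered (0 px):
    · · · · ·
    · · · · ·
    · · · · ·
    · · · · ·
    · · · · ·
    · · · · ·
    · · · · ·
    · · · · ·
    · · · · ·
    · · · · ·

Final: [[2,4],[1,5],[1,6],[1,7]]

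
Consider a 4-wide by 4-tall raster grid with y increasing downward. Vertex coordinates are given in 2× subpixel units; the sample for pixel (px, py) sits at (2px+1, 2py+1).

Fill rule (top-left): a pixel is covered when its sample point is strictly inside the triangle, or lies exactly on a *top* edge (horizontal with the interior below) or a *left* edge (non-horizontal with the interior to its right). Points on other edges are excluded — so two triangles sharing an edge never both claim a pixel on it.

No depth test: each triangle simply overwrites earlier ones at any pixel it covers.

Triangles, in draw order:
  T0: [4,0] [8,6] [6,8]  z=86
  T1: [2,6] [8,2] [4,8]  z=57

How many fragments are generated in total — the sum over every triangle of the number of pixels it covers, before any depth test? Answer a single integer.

T0:
  2·area = 20
  edge (4, 0)→(8, 6): d=(4,6) right/bottom  bias=-1
  edge (8, 6)→(6, 8): d=(-2,2) right/bottom  bias=-1
  edge (6, 8)→(4, 0): d=(-2,-8) top-left  bias=+0
    (2,1)@(5, 3): e=[6,12,2] → █
    (3,1)@(7, 3): e=[-6,8,18] → ·
    (2,2)@(5, 5): e=[14,8,-2] → ·
    (3,2)@(7, 5): e=[2,4,14] → █
    (3,3)@(7, 7): e=[10,0,10] → ·  [on edge]
  covered (2 px):
    · · · ·
    · · █ ·
    · · · █
    · · · ·
T1:
  2·area = 20
  edge (2, 6)→(8, 2): d=(6,-4) top-left  bias=+0
  edge (8, 2)→(4, 8): d=(-4,6) right/bottom  bias=-1
  edge (4, 8)→(2, 6): d=(-2,-2) top-left  bias=+0
    (3,1)@(7, 3): e=[2,2,16] → █
    (0,2)@(1, 5): e=[-10,30,0] → ·  [on edge]
    (2,2)@(5, 5): e=[6,6,8] → █
    (3,2)@(7, 5): e=[14,-6,12] → ·
    (1,3)@(3, 7): e=[10,10,0] → █  [on edge]
    (2,3)@(5, 7): e=[18,-2,4] → ·
  covered (3 px):
    · · · ·
    · · · █
    · · █ ·
    · █ · ·

Final: 5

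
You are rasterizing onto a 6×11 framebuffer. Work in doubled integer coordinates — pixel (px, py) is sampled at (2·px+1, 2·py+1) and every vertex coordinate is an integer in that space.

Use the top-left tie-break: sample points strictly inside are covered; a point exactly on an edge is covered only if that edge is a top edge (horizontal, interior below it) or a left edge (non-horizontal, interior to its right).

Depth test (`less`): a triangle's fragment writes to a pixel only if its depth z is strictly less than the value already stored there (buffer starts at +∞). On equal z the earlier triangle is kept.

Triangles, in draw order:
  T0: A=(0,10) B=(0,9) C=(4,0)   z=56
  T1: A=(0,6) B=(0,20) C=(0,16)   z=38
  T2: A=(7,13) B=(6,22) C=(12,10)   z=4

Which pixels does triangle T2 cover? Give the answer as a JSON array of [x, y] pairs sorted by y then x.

T0:
  2·area = 4
  edge (0, 10)→(0, 9): d=(0,-1) top-left  bias=+0
  edge (0, 9)→(4, 0): d=(4,-9) top-left  bias=+0
  edge (4, 0)→(0, 10): d=(-4,10) right/bottom  bias=-1
    (0,3)@(1, 7): e=[1,1,2] → #
    (1,3)@(3, 7): e=[3,19,-18] → ·
    (0,4)@(1, 9): e=[1,9,-6] → ·
  covered (1 px):
    · · · · · ·
    · · · · · ·
    · · · · · ·
    # · · · · ·
    · · · · · ·
    · · · · · ·
    · · · · · ·
    · · · · · ·
    · · · · · ·
    · · · · · ·
    · · · · · ·
T1:
  degenerate (2·area = 0) — covers nothing
T2:
  2·area = 42  (B↔C swapped to make it positive)
  edge (7, 13)→(12, 10): d=(5,-3) top-left  bias=+0
  edge (12, 10)→(6, 22): d=(-6,12) right/bottom  bias=-1
  edge (6, 22)→(7, 13): d=(1,-9) top-left  bias=+0
    (5,5)@(11, 11): e=[2,6,34] → #
    (3,6)@(7, 13): e=[0,42,0] → #  [on edge]
    (4,6)@(9, 13): e=[6,18,18] → #
    (5,6)@(11, 13): e=[12,-6,36] → ·
    (3,7)@(7, 15): e=[10,30,2] → #
    (5,7)@(11, 15): e=[22,-18,38] → ·
    (3,8)@(7, 17): e=[20,18,4] → #
    (4,8)@(9, 17): e=[26,-6,22] → ·
    (3,9)@(7, 19): e=[30,6,6] → #
    (4,9)@(9, 19): e=[36,-18,24] → ·
    (3,10)@(7, 21): e=[40,-6,8] → ·
  covered (7 px):
    · · · · · ·
    · · · · · ·
    · · · · · ·
    · · · · · ·
    · · · · · ·
    · · · · · #
    · · · # # ·
    · · · # # ·
    · · · # · ·
    · · · # · ·
    · · · · · ·

Answer: [[5,5],[3,6],[4,6],[3,7],[4,7],[3,8],[3,9]]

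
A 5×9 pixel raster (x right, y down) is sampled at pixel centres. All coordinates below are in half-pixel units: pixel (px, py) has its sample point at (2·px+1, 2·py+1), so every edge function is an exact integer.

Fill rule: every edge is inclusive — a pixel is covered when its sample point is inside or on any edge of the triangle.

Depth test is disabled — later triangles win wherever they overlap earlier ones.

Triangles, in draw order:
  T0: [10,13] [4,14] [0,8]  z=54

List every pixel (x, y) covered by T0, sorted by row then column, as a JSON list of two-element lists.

T0:
  2·area = 40
  edge (10, 13)→(4, 14): d=(-6,1) inclusive
  edge (4, 14)→(0, 8): d=(-4,-6) inclusive
  edge (0, 8)→(10, 13): d=(10,5) inclusive
    (0,4)@(1, 9): e=[33,2,5] → #
    (1,4)@(3, 9): e=[31,14,-5] → ·
    (0,5)@(1, 11): e=[21,-6,25] → ·
    (1,5)@(3, 11): e=[19,6,15] → #
    (2,5)@(5, 11): e=[17,18,5] → #
    (3,5)@(7, 11): e=[15,30,-5] → ·
    (1,6)@(3, 13): e=[7,-2,35] → ·
    (2,6)@(5, 13): e=[5,10,25] → #
    (3,6)@(7, 13): e=[3,22,15] → #
    (4,6)@(9, 13): e=[1,34,5] → #
    (2,7)@(5, 15): e=[-7,2,45] → ·
    (3,7)@(7, 15): e=[-9,14,35] → ·
  covered (6 px):
    · · · · ·
    · · · · ·
    · · · · ·
    · · · · ·
    # · · · ·
    · # # · ·
    · · # # #
    · · · · ·
    · · · · ·

Final: [[0,4],[1,5],[2,5],[2,6],[3,6],[4,6]]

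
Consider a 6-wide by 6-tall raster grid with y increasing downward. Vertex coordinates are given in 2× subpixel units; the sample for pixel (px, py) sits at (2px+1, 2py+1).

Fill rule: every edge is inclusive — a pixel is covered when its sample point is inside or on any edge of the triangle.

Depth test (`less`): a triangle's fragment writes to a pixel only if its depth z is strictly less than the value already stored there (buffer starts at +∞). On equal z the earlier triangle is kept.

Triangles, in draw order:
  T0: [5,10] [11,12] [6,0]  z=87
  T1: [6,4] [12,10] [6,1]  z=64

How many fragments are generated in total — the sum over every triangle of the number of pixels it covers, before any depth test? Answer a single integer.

T0:
  2·area = 62  (B↔C swapped to make it positive)
  edge (5, 10)→(6, 0): d=(1,-10) inclusive
  edge (6, 0)→(11, 12): d=(5,12) inclusive
  edge (11, 12)→(5, 10): d=(-6,-2) inclusive
    (3,1)@(7, 3): e=[13,3,46] → #
    (4,1)@(9, 3): e=[33,-21,50] → ·
    (3,2)@(7, 5): e=[15,13,34] → #
    (4,2)@(9, 5): e=[35,-11,38] → ·
    (3,3)@(7, 7): e=[17,23,22] → #
    (4,3)@(9, 7): e=[37,-1,26] → ·
    (3,4)@(7, 9): e=[19,33,10] → #
    (4,4)@(9, 9): e=[39,9,14] → #
    (5,4)@(11, 9): e=[59,-15,18] → ·
    (3,5)@(7, 11): e=[21,43,-2] → ·
    (4,5)@(9, 11): e=[41,19,2] → #
    (5,5)@(11, 11): e=[61,-5,6] → ·
  covered (6 px):
    · · · · · ·
    · · · # · ·
    · · · # · ·
    · · · # · ·
    · · · # # ·
    · · · · # ·
T1:
  2·area = 18  (B↔C swapped to make it positive)
  edge (6, 4)→(6, 1): d=(0,-3) inclusive
  edge (6, 1)→(12, 10): d=(6,9) inclusive
  edge (12, 10)→(6, 4): d=(-6,-6) inclusive
    (1,0)@(3, 1): e=[-9,27,0] → ·  [on edge]
    (2,1)@(5, 3): e=[-3,21,0] → ·  [on edge]
    (3,1)@(7, 3): e=[3,3,12] → #
    (4,1)@(9, 3): e=[9,-15,24] → ·
    (3,2)@(7, 5): e=[3,15,0] → #  [on edge]
    (4,2)@(9, 5): e=[9,-3,12] → ·
    (3,3)@(7, 7): e=[3,27,-12] → ·
    (4,3)@(9, 7): e=[9,9,0] → #  [on edge]
    (5,3)@(11, 7): e=[15,-9,12] → ·
    (4,4)@(9, 9): e=[9,21,-12] → ·
    (5,4)@(11, 9): e=[15,3,0] → #  [on edge]
    (5,5)@(11, 11): e=[15,15,-12] → ·
  covered (4 px):
    · · · · · ·
    · · · # · ·
    · · · # · ·
    · · · · # ·
    · · · · · #
    · · · · · ·

Final: 10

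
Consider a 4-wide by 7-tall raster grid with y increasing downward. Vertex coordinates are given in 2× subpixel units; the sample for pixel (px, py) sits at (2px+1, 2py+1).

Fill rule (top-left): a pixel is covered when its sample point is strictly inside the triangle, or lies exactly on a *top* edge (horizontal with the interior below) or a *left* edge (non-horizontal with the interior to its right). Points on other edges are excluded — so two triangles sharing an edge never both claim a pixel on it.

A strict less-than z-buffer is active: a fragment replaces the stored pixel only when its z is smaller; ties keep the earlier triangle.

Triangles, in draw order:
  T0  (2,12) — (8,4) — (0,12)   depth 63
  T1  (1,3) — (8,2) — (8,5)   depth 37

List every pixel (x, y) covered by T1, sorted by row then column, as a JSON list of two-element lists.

T0:
  2·area = 16  (B↔C swapped to make it positive)
  edge (2, 12)→(0, 12): d=(-2,0) right/bottom  bias=-1
  edge (0, 12)→(8, 4): d=(8,-8) top-left  bias=+0
  edge (8, 4)→(2, 12): d=(-6,8) right/bottom  bias=-1
    (3,2)@(7, 5): e=[14,0,2] → #  [on edge]
    (2,3)@(5, 7): e=[10,0,6] → #  [on edge]
    (3,3)@(7, 7): e=[10,16,-10] → ·
    (1,4)@(3, 9): e=[6,0,10] → #  [on edge]
    (2,4)@(5, 9): e=[6,16,-6] → ·
    (0,5)@(1, 11): e=[2,0,14] → #  [on edge]
    (1,5)@(3, 11): e=[2,16,-2] → ·
    (0,6)@(1, 13): e=[-2,16,2] → ·
  covered (4 px):
    · · · ·
    · · · ·
    · · · #
    · · # ·
    · # · ·
    # · · ·
    · · · ·
T1:
  2·area = 21
  edge (1, 3)→(8, 2): d=(7,-1) top-left  bias=+0
  edge (8, 2)→(8, 5): d=(0,3) right/bottom  bias=-1
  edge (8, 5)→(1, 3): d=(-7,-2) top-left  bias=+0
    (0,1)@(1, 3): e=[0,21,0] → #  [on edge]
    (1,1)@(3, 3): e=[2,15,4] → #
    (2,1)@(5, 3): e=[4,9,8] → #
    (3,1)@(7, 3): e=[6,3,12] → #
    (0,2)@(1, 5): e=[14,21,-14] → ·
    (1,2)@(3, 5): e=[16,15,-10] → ·
    (2,2)@(5, 5): e=[18,9,-6] → ·
    (3,2)@(7, 5): e=[20,3,-2] → ·
  covered (4 px):
    · · · ·
    # # # #
    · · · ·
    · · · ·
    · · · ·
    · · · ·
    · · · ·

Final: [[0,1],[1,1],[2,1],[3,1]]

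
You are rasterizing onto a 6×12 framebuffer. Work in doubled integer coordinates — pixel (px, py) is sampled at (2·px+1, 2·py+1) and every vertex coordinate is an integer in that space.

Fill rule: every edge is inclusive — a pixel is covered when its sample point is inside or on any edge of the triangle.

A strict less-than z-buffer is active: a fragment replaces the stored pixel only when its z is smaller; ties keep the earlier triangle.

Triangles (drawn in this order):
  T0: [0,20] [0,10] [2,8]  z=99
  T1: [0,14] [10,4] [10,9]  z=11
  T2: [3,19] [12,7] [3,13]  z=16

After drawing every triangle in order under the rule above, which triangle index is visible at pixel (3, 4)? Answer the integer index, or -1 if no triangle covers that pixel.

T0:
  2·area = 20
  edge (0, 20)→(0, 10): d=(0,-10) inclusive
  edge (0, 10)→(2, 8): d=(2,-2) inclusive
  edge (2, 8)→(0, 20): d=(-2,12) inclusive
    (4,0)@(9, 1): e=[90,0,-70] → ·  [on edge]
    (3,1)@(7, 3): e=[70,0,-50] → ·  [on edge]
    (2,2)@(5, 5): e=[50,0,-30] → ·  [on edge]
    (1,3)@(3, 7): e=[30,0,-10] → ·  [on edge]
    (0,4)@(1, 9): e=[10,0,10] → █  [on edge]
    (1,4)@(3, 9): e=[30,4,-14] → ·
    (0,5)@(1, 11): e=[10,4,6] → █
    (1,5)@(3, 11): e=[30,8,-18] → ·
    (0,6)@(1, 13): e=[10,8,2] → █
    (1,6)@(3, 13): e=[30,12,-22] → ·
    (0,7)@(1, 15): e=[10,12,-2] → ·
  covered (3 px):
    · · · · · ·
    · · · · · ·
    · · · · · ·
    · · · · · ·
    █ · · · · ·
    █ · · · · ·
    █ · · · · ·
    · · · · · ·
    · · · · · ·
    · · · · · ·
    · · · · · ·
    · · · · · ·
T1:
  2·area = 50
  edge (0, 14)→(10, 4): d=(10,-10) inclusive
  edge (10, 4)→(10, 9): d=(0,5) inclusive
  edge (10, 9)→(0, 14): d=(-10,5) inclusive
    (5,1)@(11, 3): e=[0,-5,55] → ·  [on edge]
    (4,2)@(9, 5): e=[0,5,45] → █  [on edge]
    (5,2)@(11, 5): e=[20,-5,35] → ·
    (3,3)@(7, 7): e=[0,15,35] → █  [on edge]
    (5,3)@(11, 7): e=[40,-5,15] → ·
    (2,4)@(5, 9): e=[0,25,25] → █  [on edge]
    (5,4)@(11, 9): e=[60,-5,-5] → ·
    (1,5)@(3, 11): e=[0,35,15] → █  [on edge]
    (3,5)@(7, 11): e=[40,15,-5] → ·
    (4,5)@(9, 11): e=[60,5,-15] → ·
    (0,6)@(1, 13): e=[0,45,5] → █  [on edge]
    (1,6)@(3, 13): e=[20,35,-5] → ·
  covered (9 px):
    · · · · · ·
    · · · · · ·
    · · · · █ ·
    · · · █ █ ·
    · · █ █ █ ·
    · █ █ · · ·
    █ · · · · ·
    · · · · · ·
    · · · · · ·
    · · · · · ·
    · · · · · ·
    · · · · · ·
T2:
  2·area = 54  (B↔C swapped to make it positive)
  edge (3, 19)→(3, 13): d=(0,-6) inclusive
  edge (3, 13)→(12, 7): d=(9,-6) inclusive
  edge (12, 7)→(3, 19): d=(-9,12) inclusive
    (1,0)@(3, 1): e=[0,-108,162] → ·  [on edge]
    (1,1)@(3, 3): e=[0,-90,144] → ·  [on edge]
    (1,2)@(3, 5): e=[0,-72,126] → ·  [on edge]
    (1,3)@(3, 7): e=[0,-54,108] → ·  [on edge]
    (1,4)@(3, 9): e=[0,-36,90] → ·  [on edge]
    (4,4)@(9, 9): e=[36,0,18] → █  [on edge]
    (5,4)@(11, 9): e=[48,12,-6] → ·
    (1,5)@(3, 11): e=[0,-18,72] → ·  [on edge]
    (3,5)@(7, 11): e=[24,6,24] → █
    (4,5)@(9, 11): e=[36,18,0] → █  [on edge]
    (5,5)@(11, 11): e=[48,30,-24] → ·
    (1,6)@(3, 13): e=[0,0,54] → █  [on edge]
    (1,7)@(3, 15): e=[0,18,36] → █  [on edge]
    (1,8)@(3, 17): e=[0,36,18] → █  [on edge]
    (1,9)@(3, 19): e=[0,54,0] → █  [on edge]
    (1,10)@(3, 21): e=[0,72,-18] → ·  [on edge]
    (1,11)@(3, 23): e=[0,90,-36] → ·  [on edge]
  covered (10 px):
    · · · · · ·
    · · · · · ·
    · · · · · ·
    · · · · · ·
    · · · · █ ·
    · · · █ █ ·
    · █ █ █ · ·
    · █ █ · · ·
    · █ · · · ·
    · █ · · · ·
    · · · · · ·
    · · · · · ·

Z-buffer (winner per pixel, '.' = empty):
  . . . . . .
  . . . . . .
  . . . . 1 .
  . . . 1 1 .
  0 . 1 1 1 .
  0 1 1 2 2 .
  1 2 2 2 . .
  . 2 2 . . .
  . 2 . . . .
  . 2 . . . .
  . . . . . .
  . . . . . .

Result: 1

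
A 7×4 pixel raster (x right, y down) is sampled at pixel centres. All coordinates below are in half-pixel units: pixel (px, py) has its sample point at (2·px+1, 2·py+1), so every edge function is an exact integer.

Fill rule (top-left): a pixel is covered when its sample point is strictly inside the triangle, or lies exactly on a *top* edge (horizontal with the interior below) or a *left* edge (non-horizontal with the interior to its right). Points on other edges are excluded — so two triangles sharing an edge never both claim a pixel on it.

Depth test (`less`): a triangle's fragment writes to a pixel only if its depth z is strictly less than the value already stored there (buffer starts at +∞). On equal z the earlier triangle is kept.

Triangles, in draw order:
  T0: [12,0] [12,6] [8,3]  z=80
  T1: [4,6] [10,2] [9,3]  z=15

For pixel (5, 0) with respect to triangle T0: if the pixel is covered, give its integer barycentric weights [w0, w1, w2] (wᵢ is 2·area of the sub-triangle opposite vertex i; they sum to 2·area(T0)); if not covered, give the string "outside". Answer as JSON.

T0:
  2·area = 24
  edge (12, 0)→(12, 6): d=(0,6) right/bottom  bias=-1
  edge (12, 6)→(8, 3): d=(-4,-3) top-left  bias=+0
  edge (8, 3)→(12, 0): d=(4,-3) top-left  bias=+0
    (5,0)@(11, 1): e=[6,17,1] → █
    (6,0)@(13, 1): e=[-6,23,7] → ·
    (4,1)@(9, 3): e=[18,3,3] → █
    (6,1)@(13, 3): e=[-6,15,15] → ·
    (4,2)@(9, 5): e=[18,-5,11] → ·
    (5,2)@(11, 5): e=[6,1,17] → █
    (6,2)@(13, 5): e=[-6,7,23] → ·
    (5,3)@(11, 7): e=[6,-7,25] → ·
  covered (4 px):
    · · · · · █ ·
    · · · · █ █ ·
    · · · · · █ ·
    · · · · · · ·
T1:
  2·area = 2
  edge (4, 6)→(10, 2): d=(6,-4) top-left  bias=+0
  edge (10, 2)→(9, 3): d=(-1,1) right/bottom  bias=-1
  edge (9, 3)→(4, 6): d=(-5,3) right/bottom  bias=-1
    (5,0)@(11, 1): e=[-2,0,4] → ·  [on edge]
    (4,1)@(9, 3): e=[2,0,0] → ·  [on edge]
    (3,2)@(7, 5): e=[6,0,-4] → ·  [on edge]
    (2,3)@(5, 7): e=[10,0,-8] → ·  [on edge]
  covered (0 px):
    · · · · · · ·
    · · · · · · ·
    · · · · · · ·
    · · · · · · ·

Final: [17,1,6]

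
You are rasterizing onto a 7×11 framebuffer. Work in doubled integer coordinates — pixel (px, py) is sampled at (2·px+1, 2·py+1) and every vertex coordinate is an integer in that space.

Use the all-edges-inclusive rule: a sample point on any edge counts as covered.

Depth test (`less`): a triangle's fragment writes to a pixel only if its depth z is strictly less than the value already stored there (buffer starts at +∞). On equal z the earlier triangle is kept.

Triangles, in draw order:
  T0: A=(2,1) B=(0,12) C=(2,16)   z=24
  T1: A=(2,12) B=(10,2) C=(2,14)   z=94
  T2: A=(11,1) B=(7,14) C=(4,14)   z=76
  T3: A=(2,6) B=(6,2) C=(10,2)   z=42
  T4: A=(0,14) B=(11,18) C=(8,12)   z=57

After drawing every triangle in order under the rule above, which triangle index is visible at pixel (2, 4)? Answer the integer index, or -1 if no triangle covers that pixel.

T0:
  2·area = 30  (B↔C swapped to make it positive)
  edge (2, 1)→(2, 16): d=(0,15) inclusive
  edge (2, 16)→(0, 12): d=(-2,-4) inclusive
  edge (0, 12)→(2, 1): d=(2,-11) inclusive
    (0,3)@(1, 7): e=[15,14,1] → #
    (1,3)@(3, 7): e=[-15,22,23] → ·
    (0,4)@(1, 9): e=[15,10,5] → #
    (1,4)@(3, 9): e=[-15,18,27] → ·
    (0,5)@(1, 11): e=[15,6,9] → #
    (1,5)@(3, 11): e=[-15,14,31] → ·
    (0,6)@(1, 13): e=[15,2,13] → #
    (1,6)@(3, 13): e=[-15,10,35] → ·
    (0,7)@(1, 15): e=[15,-2,17] → ·
  covered (4 px):
    · · · · · · ·
    · · · · · · ·
    · · · · · · ·
    # · · · · · ·
    # · · · · · ·
    # · · · · · ·
    # · · · · · ·
    · · · · · · ·
    · · · · · · ·
    · · · · · · ·
    · · · · · · ·
T1:
  2·area = 16
  edge (2, 12)→(10, 2): d=(8,-10) inclusive
  edge (10, 2)→(2, 14): d=(-8,12) inclusive
  edge (2, 14)→(2, 12): d=(0,-2) inclusive
    (2,4)@(5, 9): e=[6,4,6] → #
    (3,4)@(7, 9): e=[26,-20,10] → ·
    (1,5)@(3, 11): e=[2,12,2] → #
    (2,5)@(5, 11): e=[22,-12,6] → ·
    (1,6)@(3, 13): e=[18,-4,2] → ·
  covered (2 px):
    · · · · · · ·
    · · · · · · ·
    · · · · · · ·
    · · · · · · ·
    · · # · · · ·
    · # · · · · ·
    · · · · · · ·
    · · · · · · ·
    · · · · · · ·
    · · · · · · ·
    · · · · · · ·
T2:
  2·area = 39
  edge (11, 1)→(7, 14): d=(-4,13) inclusive
  edge (7, 14)→(4, 14): d=(-3,0) inclusive
  edge (4, 14)→(11, 1): d=(7,-13) inclusive
    (5,0)@(11, 1): e=[0,39,0] → #  [on edge]
    (6,0)@(13, 1): e=[-26,39,26] → ·
    (5,1)@(11, 3): e=[-8,33,14] → ·
    (4,2)@(9, 5): e=[10,27,2] → #
    (5,2)@(11, 5): e=[-16,27,28] → ·
    (4,3)@(9, 7): e=[2,21,16] → #
    (5,3)@(11, 7): e=[-24,21,42] → ·
    (3,4)@(7, 9): e=[20,15,4] → #
    (4,4)@(9, 9): e=[-6,15,30] → ·
    (3,5)@(7, 11): e=[12,9,18] → #
    (4,5)@(9, 11): e=[-14,9,44] → ·
    (2,6)@(5, 13): e=[30,3,6] → #
  covered (7 px):
    · · · · · # ·
    · · · · · · ·
    · · · · # · ·
    · · · · # · ·
    · · · # · · ·
    · · · # · · ·
    · · # # · · ·
    · · · · · · ·
    · · · · · · ·
    · · · · · · ·
    · · · · · · ·
T3:
  2·area = 16
  edge (2, 6)→(6, 2): d=(4,-4) inclusive
  edge (6, 2)→(10, 2): d=(4,0) inclusive
  edge (10, 2)→(2, 6): d=(-8,4) inclusive
    (3,0)@(7, 1): e=[0,-4,20] → ·  [on edge]
    (2,1)@(5, 3): e=[0,4,12] → #  [on edge]
    (3,1)@(7, 3): e=[8,4,4] → #
    (4,1)@(9, 3): e=[16,4,-4] → ·
    (1,2)@(3, 5): e=[0,12,4] → #  [on edge]
    (2,2)@(5, 5): e=[8,12,-4] → ·
    (3,2)@(7, 5): e=[16,12,-12] → ·
    (0,3)@(1, 7): e=[0,20,-4] → ·  [on edge]
    (1,3)@(3, 7): e=[8,20,-12] → ·
  covered (3 px):
    · · · · · · ·
    · · # # · · ·
    · # · · · · ·
    · · · · · · ·
    · · · · · · ·
    · · · · · · ·
    · · · · · · ·
    · · · · · · ·
    · · · · · · ·
    · · · · · · ·
    · · · · · · ·
T4:
  2·area = 54  (B↔C swapped to make it positive)
  edge (0, 14)→(8, 12): d=(8,-2) inclusive
  edge (8, 12)→(11, 18): d=(3,6) inclusive
  edge (11, 18)→(0, 14): d=(-11,-4) inclusive
    (2,6)@(5, 13): e=[2,21,31] → #
    (3,6)@(7, 13): e=[6,9,39] → #
    (4,6)@(9, 13): e=[10,-3,47] → ·
    (1,7)@(3, 15): e=[14,39,1] → #
    (4,7)@(9, 15): e=[26,3,25] → #
    (5,7)@(11, 15): e=[30,-9,33] → ·
    (1,8)@(3, 17): e=[30,45,-21] → ·
    (2,8)@(5, 17): e=[34,33,-13] → ·
    (3,8)@(7, 17): e=[38,21,-5] → ·
    (4,8)@(9, 17): e=[42,9,3] → #
    (5,8)@(11, 17): e=[46,-3,11] → ·
    (4,9)@(9, 19): e=[58,15,-19] → ·
  covered (7 px):
    · · · · · · ·
    · · · · · · ·
    · · · · · · ·
    · · · · · · ·
    · · · · · · ·
    · · · · · · ·
    · · # # · · ·
    · # # # # · ·
    · · · · # · ·
    · · · · · · ·
    · · · · · · ·

Z-buffer (winner per pixel, '.' = empty):
  . . . . . 2 .
  . . 3 3 . . .
  . 3 . . 2 . .
  0 . . . 2 . .
  0 . 1 2 . . .
  0 1 . 2 . . .
  0 . 4 4 . . .
  . 4 4 4 4 . .
  . . . . 4 . .
  . . . . . . .
  . . . . . . .

Final: 1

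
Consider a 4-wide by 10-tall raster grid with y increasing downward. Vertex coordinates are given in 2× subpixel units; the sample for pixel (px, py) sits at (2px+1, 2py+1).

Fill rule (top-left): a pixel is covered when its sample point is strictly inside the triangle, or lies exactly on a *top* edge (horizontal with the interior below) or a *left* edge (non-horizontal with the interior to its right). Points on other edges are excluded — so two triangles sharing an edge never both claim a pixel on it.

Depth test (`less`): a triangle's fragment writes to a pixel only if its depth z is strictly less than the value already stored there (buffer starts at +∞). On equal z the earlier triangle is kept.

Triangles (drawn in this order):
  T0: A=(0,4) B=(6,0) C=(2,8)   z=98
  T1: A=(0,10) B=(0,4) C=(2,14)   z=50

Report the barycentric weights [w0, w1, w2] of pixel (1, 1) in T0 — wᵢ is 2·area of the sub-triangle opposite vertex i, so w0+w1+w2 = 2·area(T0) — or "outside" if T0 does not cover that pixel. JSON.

T0:
  2·area = 32
  edge (0, 4)→(6, 0): d=(6,-4) top-left  bias=+0
  edge (6, 0)→(2, 8): d=(-4,8) right/bottom  bias=-1
  edge (2, 8)→(0, 4): d=(-2,-4) top-left  bias=+0
    (2,0)@(5, 1): e=[2,4,26] → X
    (3,0)@(7, 1): e=[10,-12,34] → .
    (1,1)@(3, 3): e=[6,12,14] → X
    (2,1)@(5, 3): e=[14,-4,22] → .
    (0,2)@(1, 5): e=[10,20,2] → X
    (2,2)@(5, 5): e=[26,-12,18] → .
    (0,3)@(1, 7): e=[22,12,-2] → .
    (1,3)@(3, 7): e=[30,-4,6] → .
  covered (4 px):
    . . X .
    . X . .
    X X . .
    . . . .
    . . . .
    . . . .
    . . . .
    . . . .
    . . . .
    . . . .
T1:
  2·area = 12
  edge (0, 10)→(0, 4): d=(0,-6) top-left  bias=+0
  edge (0, 4)→(2, 14): d=(2,10) right/bottom  bias=-1
  edge (2, 14)→(0, 10): d=(-2,-4) top-left  bias=+0
    (0,4)@(1, 9): e=[6,0,6] → .  [on edge]
    (0,5)@(1, 11): e=[6,4,2] → X
    (1,5)@(3, 11): e=[18,-16,10] → .
    (0,6)@(1, 13): e=[6,8,-2] → .
    (1,9)@(3, 19): e=[18,0,-6] → .  [on edge]
  covered (1 px):
    . . . .
    . . . .
    . . . .
    . . . .
    . . . .
    X . . .
    . . . .
    . . . .
    . . . .
    . . . .

Result: [12,14,6]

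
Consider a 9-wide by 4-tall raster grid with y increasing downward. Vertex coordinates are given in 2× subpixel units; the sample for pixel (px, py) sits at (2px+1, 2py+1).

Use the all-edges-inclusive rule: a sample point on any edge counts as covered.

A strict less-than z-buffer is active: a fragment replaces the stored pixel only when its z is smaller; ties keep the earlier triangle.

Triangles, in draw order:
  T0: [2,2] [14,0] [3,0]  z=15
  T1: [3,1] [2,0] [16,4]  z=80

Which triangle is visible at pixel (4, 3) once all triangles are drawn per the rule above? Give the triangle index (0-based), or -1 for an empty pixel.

T0:
  2·area = 22  (B↔C swapped to make it positive)
  edge (2, 2)→(3, 0): d=(1,-2) inclusive
  edge (3, 0)→(14, 0): d=(11,0) inclusive
  edge (14, 0)→(2, 2): d=(-12,2) inclusive
    (1,0)@(3, 1): e=[1,11,10] → X
    (2,0)@(5, 1): e=[5,11,6] → X
    (3,0)@(7, 1): e=[9,11,2] → X
    (4,0)@(9, 1): e=[13,11,-2] → .
    (1,1)@(3, 3): e=[3,33,-14] → .
    (2,1)@(5, 3): e=[7,33,-18] → .
    (3,1)@(7, 3): e=[11,33,-22] → .
  covered (3 px):
    . X X X . . . . .
    . . . . . . . . .
    . . . . . . . . .
    . . . . . . . . .
T1:
  2·area = 10
  edge (3, 1)→(2, 0): d=(-1,-1) inclusive
  edge (2, 0)→(16, 4): d=(14,4) inclusive
  edge (16, 4)→(3, 1): d=(-13,-3) inclusive
    (1,0)@(3, 1): e=[0,10,0] → X  [on edge]
    (2,0)@(5, 1): e=[2,2,6] → X
    (3,0)@(7, 1): e=[4,-6,12] → .
    (1,1)@(3, 3): e=[-2,38,-26] → .
    (2,1)@(5, 3): e=[0,30,-20] → .  [on edge]
    (3,2)@(7, 5): e=[0,50,-40] → .  [on edge]
    (4,3)@(9, 7): e=[0,70,-60] → .  [on edge]
  covered (2 px):
    . X X . . . . . .
    . . . . . . . . .
    . . . . . . . . .
    . . . . . . . . .

Z-buffer (winner per pixel, '.' = empty):
  . 0 0 0 . . . . .
  . . . . . . . . .
  . . . . . . . . .
  . . . . . . . . .

Final: -1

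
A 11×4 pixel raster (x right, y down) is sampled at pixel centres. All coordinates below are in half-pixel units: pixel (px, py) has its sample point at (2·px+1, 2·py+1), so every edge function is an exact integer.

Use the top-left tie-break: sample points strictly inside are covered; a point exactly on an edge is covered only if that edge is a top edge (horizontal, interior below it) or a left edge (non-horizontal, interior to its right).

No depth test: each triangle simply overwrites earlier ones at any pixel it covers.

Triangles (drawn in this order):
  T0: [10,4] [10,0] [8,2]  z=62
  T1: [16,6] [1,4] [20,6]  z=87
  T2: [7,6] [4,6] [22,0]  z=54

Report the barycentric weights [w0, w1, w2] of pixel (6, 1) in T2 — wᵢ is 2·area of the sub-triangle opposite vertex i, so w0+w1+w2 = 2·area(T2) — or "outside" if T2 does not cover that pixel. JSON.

T0:
  2·area = 8  (B↔C swapped to make it positive)
  edge (10, 4)→(8, 2): d=(-2,-2) top-left  bias=+0
  edge (8, 2)→(10, 0): d=(2,-2) top-left  bias=+0
  edge (10, 0)→(10, 4): d=(0,4) right/bottom  bias=-1
    (3,0)@(7, 1): e=[0,-4,12] → ·  [on edge]
    (4,0)@(9, 1): e=[4,0,4] → #  [on edge]
    (5,0)@(11, 1): e=[8,4,-4] → ·
    (3,1)@(7, 3): e=[-4,0,12] → ·  [on edge]
    (4,1)@(9, 3): e=[0,4,4] → #  [on edge]
    (5,1)@(11, 3): e=[4,8,-4] → ·
    (2,2)@(5, 5): e=[-12,0,20] → ·  [on edge]
    (4,2)@(9, 5): e=[-4,8,4] → ·
    (5,2)@(11, 5): e=[0,12,-4] → ·  [on edge]
    (1,3)@(3, 7): e=[-20,0,28] → ·  [on edge]
    (6,3)@(13, 7): e=[0,20,-12] → ·  [on edge]
  covered (2 px):
    · · · · # · · · · · ·
    · · · · # · · · · · ·
    · · · · · · · · · · ·
    · · · · · · · · · · ·
T1:
  2·area = 8
  edge (16, 6)→(1, 4): d=(-15,-2) top-left  bias=+0
  edge (1, 4)→(20, 6): d=(19,2) right/bottom  bias=-1
  edge (20, 6)→(16, 6): d=(-4,0) right/bottom  bias=-1
    (4,2)@(9, 5): e=[1,3,4] → #
    (5,2)@(11, 5): e=[5,-1,4] → ·
    (4,3)@(9, 7): e=[-29,41,-4] → ·
  covered (1 px):
    · · · · · · · · · · ·
    · · · · · · · · · · ·
    · · · · # · · · · · ·
    · · · · · · · · · · ·
T2:
  2·area = 18
  edge (7, 6)→(4, 6): d=(-3,0) right/bottom  bias=-1
  edge (4, 6)→(22, 0): d=(18,-6) top-left  bias=+0
  edge (22, 0)→(7, 6): d=(-15,6) right/bottom  bias=-1
    (9,0)@(19, 1): e=[15,0,3] → #  [on edge]
    (10,0)@(21, 1): e=[15,12,-9] → ·
    (6,1)@(13, 3): e=[9,0,9] → #  [on edge]
    (7,1)@(15, 3): e=[9,12,-3] → ·
    (9,1)@(19, 3): e=[9,36,-27] → ·
    (3,2)@(7, 5): e=[3,0,15] → #  [on edge]
    (4,2)@(9, 5): e=[3,12,3] → #
    (5,2)@(11, 5): e=[3,24,-9] → ·
    (6,2)@(13, 5): e=[3,36,-21] → ·
    (0,3)@(1, 7): e=[-3,0,21] → ·  [on edge]
    (3,3)@(7, 7): e=[-3,36,-15] → ·
    (4,3)@(9, 7): e=[-3,48,-27] → ·
  covered (4 px):
    · · · · · · · · · # ·
    · · · · · · # · · · ·
    · · · # # · · · · · ·
    · · · · · · · · · · ·

Result: [0,9,9]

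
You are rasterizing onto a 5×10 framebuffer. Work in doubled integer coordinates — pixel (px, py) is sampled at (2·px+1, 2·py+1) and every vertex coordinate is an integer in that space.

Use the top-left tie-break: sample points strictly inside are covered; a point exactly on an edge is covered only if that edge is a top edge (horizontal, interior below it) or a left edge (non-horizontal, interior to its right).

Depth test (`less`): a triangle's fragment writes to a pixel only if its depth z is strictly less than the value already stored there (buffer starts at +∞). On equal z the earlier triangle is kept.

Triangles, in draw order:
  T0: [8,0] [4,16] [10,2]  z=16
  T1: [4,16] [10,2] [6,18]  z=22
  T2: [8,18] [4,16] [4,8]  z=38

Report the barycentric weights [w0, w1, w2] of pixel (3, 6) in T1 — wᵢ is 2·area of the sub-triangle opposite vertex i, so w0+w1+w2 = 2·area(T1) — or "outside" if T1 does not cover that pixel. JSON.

T0:
  2·area = 40  (B↔C swapped to make it positive)
  edge (8, 0)→(10, 2): d=(2,2) right/bottom  bias=-1
  edge (10, 2)→(4, 16): d=(-6,14) right/bottom  bias=-1
  edge (4, 16)→(8, 0): d=(4,-16) top-left  bias=+0
    (4,0)@(9, 1): e=[0,20,20] → ·  [on edge]
    (4,1)@(9, 3): e=[4,8,28] → █
    (3,2)@(7, 5): e=[12,24,4] → █
    (4,2)@(9, 5): e=[8,-4,36] → ·
    (3,3)@(7, 7): e=[16,12,12] → █
    (4,3)@(9, 7): e=[12,-16,44] → ·
    (3,4)@(7, 9): e=[20,0,20] → ·  [on edge]
    (2,6)@(5, 13): e=[32,4,4] → █
    (3,6)@(7, 13): e=[28,-24,36] → ·
    (2,7)@(5, 15): e=[36,-8,12] → ·
  covered (4 px):
    · · · · ·
    · · · · █
    · · · █ ·
    · · · █ ·
    · · · · ·
    · · · · ·
    · · █ · ·
    · · · · ·
    · · · · ·
    · · · · ·
T1:
  2·area = 40
  edge (4, 16)→(10, 2): d=(6,-14) top-left  bias=+0
  edge (10, 2)→(6, 18): d=(-4,16) right/bottom  bias=-1
  edge (6, 18)→(4, 16): d=(-2,-2) top-left  bias=+0
    (4,2)@(9, 5): e=[4,4,32] → █
    (4,3)@(9, 7): e=[16,-4,28] → ·
    (3,4)@(7, 9): e=[0,20,20] → █  [on edge]
    (4,4)@(9, 9): e=[28,-12,24] → ·
    (3,5)@(7, 11): e=[12,12,16] → █
    (4,5)@(9, 11): e=[40,-20,20] → ·
    (0,6)@(1, 13): e=[-60,100,0] → ·  [on edge]
    (3,6)@(7, 13): e=[24,4,12] → █
    (4,6)@(9, 13): e=[52,-28,16] → ·
    (1,7)@(3, 15): e=[-20,60,0] → ·  [on edge]
    (2,7)@(5, 15): e=[8,28,4] → █
    (3,7)@(7, 15): e=[36,-4,8] → ·
    (2,8)@(5, 17): e=[20,20,0] → █  [on edge]
    (3,9)@(7, 19): e=[60,-20,0] → ·  [on edge]
  covered (6 px):
    · · · · ·
    · · · · ·
    · · · · █
    · · · · ·
    · · · █ ·
    · · · █ ·
    · · · █ ·
    · · █ · ·
    · · █ · ·
    · · · · ·
T2:
  2·area = 32
  edge (8, 18)→(4, 16): d=(-4,-2) top-left  bias=+0
  edge (4, 16)→(4, 8): d=(0,-8) top-left  bias=+0
  edge (4, 8)→(8, 18): d=(4,10) right/bottom  bias=-1
    (2,5)@(5, 11): e=[22,8,2] → █
    (3,5)@(7, 11): e=[26,24,-18] → ·
    (2,6)@(5, 13): e=[14,8,10] → █
    (3,6)@(7, 13): e=[18,24,-10] → ·
    (2,7)@(5, 15): e=[6,8,18] → █
    (3,7)@(7, 15): e=[10,24,-2] → ·
    (2,8)@(5, 17): e=[-2,8,26] → ·
    (3,8)@(7, 17): e=[2,24,6] → █
    (4,8)@(9, 17): e=[6,40,-14] → ·
    (3,9)@(7, 19): e=[-6,24,14] → ·
  covered (4 px):
    · · · · ·
    · · · · ·
    · · · · ·
    · · · · ·
    · · · · ·
    · · █ · ·
    · · █ · ·
    · · █ · ·
    · · · █ ·
    · · · · ·

Final: [4,12,24]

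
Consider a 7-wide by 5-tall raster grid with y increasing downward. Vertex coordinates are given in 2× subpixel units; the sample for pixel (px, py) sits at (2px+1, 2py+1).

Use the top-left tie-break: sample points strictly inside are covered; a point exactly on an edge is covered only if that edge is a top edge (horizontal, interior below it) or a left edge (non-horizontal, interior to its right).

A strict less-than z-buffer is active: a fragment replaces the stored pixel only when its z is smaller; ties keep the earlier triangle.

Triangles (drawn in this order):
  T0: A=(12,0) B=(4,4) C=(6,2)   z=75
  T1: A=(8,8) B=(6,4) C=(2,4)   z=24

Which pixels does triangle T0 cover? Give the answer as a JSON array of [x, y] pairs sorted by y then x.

T0:
  2·area = 8
  edge (12, 0)→(4, 4): d=(-8,4) right/bottom  bias=-1
  edge (4, 4)→(6, 2): d=(2,-2) top-left  bias=+0
  edge (6, 2)→(12, 0): d=(6,-2) top-left  bias=+0
    (3,0)@(7, 1): e=[12,0,-4] → ·  [on edge]
    (4,0)@(9, 1): e=[4,4,0] → #  [on edge]
    (5,0)@(11, 1): e=[-4,8,4] → ·
    (1,1)@(3, 3): e=[12,-4,0] → ·  [on edge]
    (2,1)@(5, 3): e=[4,0,4] → #  [on edge]
    (3,1)@(7, 3): e=[-4,4,8] → ·
    (4,1)@(9, 3): e=[-12,8,12] → ·
    (1,2)@(3, 5): e=[-4,0,12] → ·  [on edge]
    (2,2)@(5, 5): e=[-12,4,16] → ·
    (0,3)@(1, 7): e=[-12,0,20] → ·  [on edge]
  covered (2 px):
    · · · · # · ·
    · · # · · · ·
    · · · · · · ·
    · · · · · · ·
    · · · · · · ·
T1:
  2·area = 16  (B↔C swapped to make it positive)
  edge (8, 8)→(2, 4): d=(-6,-4) top-left  bias=+0
  edge (2, 4)→(6, 4): d=(4,0) top-left  bias=+0
  edge (6, 4)→(8, 8): d=(2,4) right/bottom  bias=-1
    (2,2)@(5, 5): e=[6,4,6] → #
    (3,2)@(7, 5): e=[14,4,-2] → ·
    (2,3)@(5, 7): e=[-6,12,10] → ·
    (3,3)@(7, 7): e=[2,12,2] → #
    (4,3)@(9, 7): e=[10,12,-6] → ·
    (3,4)@(7, 9): e=[-10,20,6] → ·
  covered (2 px):
    · · · · · · ·
    · · · · · · ·
    · · # · · · ·
    · · · # · · ·
    · · · · · · ·

Result: [[4,0],[2,1]]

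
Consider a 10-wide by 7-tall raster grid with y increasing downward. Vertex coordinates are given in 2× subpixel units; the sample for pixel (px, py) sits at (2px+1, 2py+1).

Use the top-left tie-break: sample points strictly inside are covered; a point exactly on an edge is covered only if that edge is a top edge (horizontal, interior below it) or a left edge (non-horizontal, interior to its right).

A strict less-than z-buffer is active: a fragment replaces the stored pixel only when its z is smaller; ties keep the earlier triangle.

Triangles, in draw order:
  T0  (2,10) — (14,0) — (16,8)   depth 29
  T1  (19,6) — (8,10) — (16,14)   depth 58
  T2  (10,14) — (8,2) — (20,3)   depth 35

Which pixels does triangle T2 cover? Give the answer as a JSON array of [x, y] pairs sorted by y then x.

T0:
  2·area = 116
  edge (2, 10)→(14, 0): d=(12,-10) top-left  bias=+0
  edge (14, 0)→(16, 8): d=(2,8) right/bottom  bias=-1
  edge (16, 8)→(2, 10): d=(-14,2) right/bottom  bias=-1
    (6,0)@(13, 1): e=[2,10,104] → X
    (7,0)@(15, 1): e=[22,-6,100] → .
    (5,1)@(11, 3): e=[6,30,80] → X
    (7,1)@(15, 3): e=[46,-2,72] → .
    (4,2)@(9, 5): e=[10,50,56] → X
    (7,2)@(15, 5): e=[70,2,44] → X
    (8,2)@(17, 5): e=[90,-14,40] → .
    (3,3)@(7, 7): e=[14,70,32] → X
    (8,3)@(17, 7): e=[114,-10,12] → .
    (2,4)@(5, 9): e=[18,90,8] → X
    (4,4)@(9, 9): e=[58,58,0] → .  [on edge]
    (5,4)@(11, 9): e=[78,42,-4] → .
  covered (14 px):
    . . . . . . X . . .
    . . . . . X X . . .
    . . . . X X X X . .
    . . . X X X X X . .
    . . X X . . . . . .
    . . . . . . . . . .
    . . . . . . . . . .
T1:
  2·area = 76  (B↔C swapped to make it positive)
  edge (19, 6)→(16, 14): d=(-3,8) right/bottom  bias=-1
  edge (16, 14)→(8, 10): d=(-8,-4) top-left  bias=+0
  edge (8, 10)→(19, 6): d=(11,-4) top-left  bias=+0
    (8,3)@(17, 7): e=[13,60,3] → X
    (9,3)@(19, 7): e=[-3,68,11] → .
    (5,4)@(11, 9): e=[55,20,1] → X
    (6,4)@(13, 9): e=[39,28,9] → X
    (7,4)@(15, 9): e=[23,36,17] → X
    (9,4)@(19, 9): e=[-9,52,33] → .
    (5,5)@(11, 11): e=[49,4,23] → X
    (9,5)@(19, 11): e=[-15,36,55] → .
    (5,6)@(11, 13): e=[43,-12,45] → .
    (6,6)@(13, 13): e=[27,-4,53] → .
    (7,6)@(15, 13): e=[11,4,61] → X
    (8,6)@(17, 13): e=[-5,12,69] → .
  covered (10 px):
    . . . . . . . . . .
    . . . . . . . . . .
    . . . . . . . . . .
    . . . . . . . . X .
    . . . . . X X X X .
    . . . . . X X X X .
    . . . . . . . X . .
T2:
  2·area = 142
  edge (10, 14)→(8, 2): d=(-2,-12) top-left  bias=+0
  edge (8, 2)→(20, 3): d=(12,1) right/bottom  bias=-1
  edge (20, 3)→(10, 14): d=(-10,11) right/bottom  bias=-1
    (4,1)@(9, 3): e=[10,11,121] → X
    (5,1)@(11, 3): e=[34,9,99] → X
    (6,1)@(13, 3): e=[58,7,77] → X
    (7,1)@(15, 3): e=[82,5,55] → X
    (8,1)@(17, 3): e=[106,3,33] → X
    (9,1)@(19, 3): e=[130,1,11] → X
    (4,2)@(9, 5): e=[6,35,101] → X
    (9,2)@(19, 5): e=[126,25,-9] → .
    (4,3)@(9, 7): e=[2,59,81] → X
    (8,3)@(17, 7): e=[98,51,-7] → .
    (4,4)@(9, 9): e=[-2,83,61] → .
    (5,4)@(11, 9): e=[22,81,39] → X
  covered (18 px):
    . . . . . . . . . .
    . . . . X X X X X X
    . . . . X X X X X .
    . . . . X X X X . .
    . . . . . X X . . .
    . . . . . X . . . .
    . . . . . . . . . .

Answer: [[4,1],[5,1],[6,1],[7,1],[8,1],[9,1],[4,2],[5,2],[6,2],[7,2],[8,2],[4,3],[5,3],[6,3],[7,3],[5,4],[6,4],[5,5]]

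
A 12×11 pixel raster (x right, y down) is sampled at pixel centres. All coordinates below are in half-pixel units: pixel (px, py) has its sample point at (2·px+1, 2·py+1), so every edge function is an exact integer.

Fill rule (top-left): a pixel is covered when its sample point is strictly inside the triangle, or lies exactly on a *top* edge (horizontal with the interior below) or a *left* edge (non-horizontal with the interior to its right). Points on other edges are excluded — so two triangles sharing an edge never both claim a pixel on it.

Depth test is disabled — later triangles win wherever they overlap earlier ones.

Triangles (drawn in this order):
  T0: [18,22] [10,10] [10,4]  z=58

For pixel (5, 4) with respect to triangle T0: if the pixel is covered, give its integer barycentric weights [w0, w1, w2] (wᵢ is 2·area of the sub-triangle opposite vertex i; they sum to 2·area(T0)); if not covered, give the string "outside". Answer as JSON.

T0:
  2·area = 48
  edge (18, 22)→(10, 10): d=(-8,-12) top-left  bias=+0
  edge (10, 10)→(10, 4): d=(0,-6) top-left  bias=+0
  edge (10, 4)→(18, 22): d=(8,18) right/bottom  bias=-1
    (5,3)@(11, 7): e=[36,6,6] → #
    (6,3)@(13, 7): e=[60,18,-30] → ·
    (5,4)@(11, 9): e=[20,6,22] → #
    (6,4)@(13, 9): e=[44,18,-14] → ·
    (5,5)@(11, 11): e=[4,6,38] → #
    (6,5)@(13, 11): e=[28,18,2] → #
    (7,5)@(15, 11): e=[52,30,-34] → ·
    (5,6)@(11, 13): e=[-12,6,54] → ·
    (6,6)@(13, 13): e=[12,18,18] → #
    (7,6)@(15, 13): e=[36,30,-18] → ·
    (6,7)@(13, 15): e=[-4,18,34] → ·
    (7,8)@(15, 17): e=[4,30,14] → #
  covered (6 px):
    · · · · · · · · · · · ·
    · · · · · · · · · · · ·
    · · · · · · · · · · · ·
    · · · · · # · · · · · ·
    · · · · · # · · · · · ·
    · · · · · # # · · · · ·
    · · · · · · # · · · · ·
    · · · · · · · · · · · ·
    · · · · · · · # · · · ·
    · · · · · · · · · · · ·
    · · · · · · · · · · · ·

Answer: [6,22,20]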